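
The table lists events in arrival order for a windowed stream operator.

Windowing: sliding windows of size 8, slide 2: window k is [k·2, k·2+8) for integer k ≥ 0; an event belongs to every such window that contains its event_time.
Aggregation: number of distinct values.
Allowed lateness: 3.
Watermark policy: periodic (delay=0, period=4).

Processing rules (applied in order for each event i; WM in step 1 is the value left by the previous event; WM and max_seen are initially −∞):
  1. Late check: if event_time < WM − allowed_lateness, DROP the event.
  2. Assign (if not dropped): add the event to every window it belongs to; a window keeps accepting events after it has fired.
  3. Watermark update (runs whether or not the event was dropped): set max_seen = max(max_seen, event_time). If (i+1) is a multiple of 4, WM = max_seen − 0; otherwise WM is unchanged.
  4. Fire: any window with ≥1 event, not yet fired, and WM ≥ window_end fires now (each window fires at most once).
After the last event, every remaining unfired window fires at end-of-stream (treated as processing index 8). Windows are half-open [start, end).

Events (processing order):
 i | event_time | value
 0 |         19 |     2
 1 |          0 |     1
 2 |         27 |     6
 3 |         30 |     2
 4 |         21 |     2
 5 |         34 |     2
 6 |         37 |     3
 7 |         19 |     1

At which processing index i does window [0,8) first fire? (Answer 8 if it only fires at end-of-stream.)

i=0 t=19 v=2: → [18,26),[16,24),[14,22),[12,20); WM=−∞
i=1 t=0 v=1: → [0,8); WM=−∞
i=2 t=27 v=6: → [26,34),[24,32),[22,30),[20,28); WM=−∞
i=3 t=30 v=2: → [30,38),[28,36),[26,34),[24,32); WM=30; [0,8) fires=1 [12,20) fires=1 [14,22) fires=1 [16,24) fires=1 [18,26) fires=1 [20,28) fires=1 [22,30) fires=1
i=4 t=21 v=2: DROP (t<30-3); WM=30
i=5 t=34 v=2: → [34,42),[32,40),[30,38),[28,36); WM=30
i=6 t=37 v=3: → [36,44),[34,42),[32,40),[30,38); WM=30
i=7 t=19 v=1: DROP (t<30-3); WM=37; [24,32) fires=2 [26,34) fires=2 [28,36) fires=1

3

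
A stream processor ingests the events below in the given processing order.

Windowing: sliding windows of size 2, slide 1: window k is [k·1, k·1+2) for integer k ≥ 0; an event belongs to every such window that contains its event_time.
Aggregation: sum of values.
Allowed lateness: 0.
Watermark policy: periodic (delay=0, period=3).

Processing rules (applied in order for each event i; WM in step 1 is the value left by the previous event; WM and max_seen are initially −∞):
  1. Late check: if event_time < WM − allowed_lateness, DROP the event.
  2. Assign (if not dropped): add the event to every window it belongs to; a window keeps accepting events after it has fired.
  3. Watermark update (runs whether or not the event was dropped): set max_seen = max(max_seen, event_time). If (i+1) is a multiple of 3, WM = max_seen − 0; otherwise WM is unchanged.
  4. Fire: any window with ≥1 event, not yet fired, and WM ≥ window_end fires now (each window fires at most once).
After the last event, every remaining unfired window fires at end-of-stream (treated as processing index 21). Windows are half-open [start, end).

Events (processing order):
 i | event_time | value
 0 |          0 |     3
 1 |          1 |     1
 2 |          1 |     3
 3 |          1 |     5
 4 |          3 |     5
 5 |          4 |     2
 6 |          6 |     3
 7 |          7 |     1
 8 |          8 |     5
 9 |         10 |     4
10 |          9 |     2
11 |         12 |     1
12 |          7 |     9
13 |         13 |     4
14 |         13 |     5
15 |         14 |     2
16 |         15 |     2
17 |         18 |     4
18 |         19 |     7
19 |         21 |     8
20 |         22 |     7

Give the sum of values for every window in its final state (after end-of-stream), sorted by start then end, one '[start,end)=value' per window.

i=0 t=0 v=3: → [0,2); WM=−∞
i=1 t=1 v=1: → [1,3),[0,2); WM=−∞
i=2 t=1 v=3: → [1,3),[0,2); WM=1
i=3 t=1 v=5: → [1,3),[0,2); WM=1
i=4 t=3 v=5: → [3,5),[2,4); WM=1
i=5 t=4 v=2: → [4,6),[3,5); WM=4; [0,2) fires=12 [1,3) fires=9 [2,4) fires=5
i=6 t=6 v=3: → [6,8),[5,7); WM=4
i=7 t=7 v=1: → [7,9),[6,8); WM=4
i=8 t=8 v=5: → [8,10),[7,9); WM=8; [3,5) fires=7 [4,6) fires=2 [5,7) fires=3 [6,8) fires=4
i=9 t=10 v=4: → [10,12),[9,11); WM=8
i=10 t=9 v=2: → [9,11),[8,10); WM=8
i=11 t=12 v=1: → [12,14),[11,13); WM=12; [7,9) fires=6 [8,10) fires=7 [9,11) fires=6 [10,12) fires=4
i=12 t=7 v=9: DROP (t<12-0); WM=12
i=13 t=13 v=4: → [13,15),[12,14); WM=12
i=14 t=13 v=5: → [13,15),[12,14); WM=13; [11,13) fires=1
i=15 t=14 v=2: → [14,16),[13,15); WM=13
i=16 t=15 v=2: → [15,17),[14,16); WM=13
i=17 t=18 v=4: → [18,20),[17,19); WM=18; [12,14) fires=10 [13,15) fires=11 [14,16) fires=4 [15,17) fires=2
i=18 t=19 v=7: → [19,21),[18,20); WM=18
i=19 t=21 v=8: → [21,23),[20,22); WM=18
i=20 t=22 v=7: → [22,24),[21,23); WM=22; [17,19) fires=4 [18,20) fires=11 [19,21) fires=7 [20,22) fires=8

[0,2)=12 [1,3)=9 [2,4)=5 [3,5)=7 [4,6)=2 [5,7)=3 [6,8)=4 [7,9)=6 [8,10)=7 [9,11)=6 [10,12)=4 [11,13)=1 [12,14)=10 [13,15)=11 [14,16)=4 [15,17)=2 [17,19)=4 [18,20)=11 [19,21)=7 [20,22)=8 [21,23)=15 [22,24)=7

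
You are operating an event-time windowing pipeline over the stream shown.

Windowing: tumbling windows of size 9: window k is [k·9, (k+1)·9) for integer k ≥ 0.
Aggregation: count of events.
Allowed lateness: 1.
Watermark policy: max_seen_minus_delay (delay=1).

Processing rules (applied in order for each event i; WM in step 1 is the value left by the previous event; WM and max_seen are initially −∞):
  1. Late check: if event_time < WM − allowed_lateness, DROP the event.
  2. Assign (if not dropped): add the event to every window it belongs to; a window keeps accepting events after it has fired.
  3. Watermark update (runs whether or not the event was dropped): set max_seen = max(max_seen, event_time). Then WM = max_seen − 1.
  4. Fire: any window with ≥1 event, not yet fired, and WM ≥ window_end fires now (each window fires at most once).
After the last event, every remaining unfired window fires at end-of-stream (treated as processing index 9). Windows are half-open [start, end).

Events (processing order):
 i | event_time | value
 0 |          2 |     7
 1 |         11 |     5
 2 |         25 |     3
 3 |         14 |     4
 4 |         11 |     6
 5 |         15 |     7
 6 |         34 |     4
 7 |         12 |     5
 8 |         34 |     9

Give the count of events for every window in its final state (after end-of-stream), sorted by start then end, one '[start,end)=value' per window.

[0,9)=1 [9,18)=1 [18,27)=1 [27,36)=2

i=0 t=2 v=7: → [0,9); WM=1
i=1 t=11 v=5: → [9,18); WM=10; [0,9) fires=1
i=2 t=25 v=3: → [18,27); WM=24; [9,18) fires=1
i=3 t=14 v=4: DROP (t<24-1); WM=24
i=4 t=11 v=6: DROP (t<24-1); WM=24
i=5 t=15 v=7: DROP (t<24-1); WM=24
i=6 t=34 v=4: → [27,36); WM=33; [18,27) fires=1
i=7 t=12 v=5: DROP (t<33-1); WM=33
i=8 t=34 v=9: → [27,36); WM=33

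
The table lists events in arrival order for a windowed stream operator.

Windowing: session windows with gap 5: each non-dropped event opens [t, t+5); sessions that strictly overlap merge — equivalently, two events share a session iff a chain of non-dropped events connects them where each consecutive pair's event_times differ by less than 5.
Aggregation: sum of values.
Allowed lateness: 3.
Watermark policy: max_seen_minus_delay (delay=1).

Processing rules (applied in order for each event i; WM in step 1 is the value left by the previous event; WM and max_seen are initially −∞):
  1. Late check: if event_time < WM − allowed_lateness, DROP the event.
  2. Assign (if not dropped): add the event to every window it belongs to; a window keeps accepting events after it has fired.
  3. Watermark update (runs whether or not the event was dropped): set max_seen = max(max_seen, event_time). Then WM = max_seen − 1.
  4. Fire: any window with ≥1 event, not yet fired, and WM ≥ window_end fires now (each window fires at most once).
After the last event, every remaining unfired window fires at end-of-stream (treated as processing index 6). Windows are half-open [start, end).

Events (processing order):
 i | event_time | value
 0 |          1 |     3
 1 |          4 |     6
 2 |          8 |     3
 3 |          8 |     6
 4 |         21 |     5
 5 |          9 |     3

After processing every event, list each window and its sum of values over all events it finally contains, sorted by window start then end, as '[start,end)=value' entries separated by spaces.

[1,13)=18 [21,26)=5

i=0 t=1 v=3: → [1,6); WM=0
i=1 t=4 v=6: → [1,9); WM=3
i=2 t=8 v=3: → [1,13); WM=7
i=3 t=8 v=6: → [1,13); WM=7
i=4 t=21 v=5: → [21,26); WM=20
i=5 t=9 v=3: DROP (t<20-3); WM=20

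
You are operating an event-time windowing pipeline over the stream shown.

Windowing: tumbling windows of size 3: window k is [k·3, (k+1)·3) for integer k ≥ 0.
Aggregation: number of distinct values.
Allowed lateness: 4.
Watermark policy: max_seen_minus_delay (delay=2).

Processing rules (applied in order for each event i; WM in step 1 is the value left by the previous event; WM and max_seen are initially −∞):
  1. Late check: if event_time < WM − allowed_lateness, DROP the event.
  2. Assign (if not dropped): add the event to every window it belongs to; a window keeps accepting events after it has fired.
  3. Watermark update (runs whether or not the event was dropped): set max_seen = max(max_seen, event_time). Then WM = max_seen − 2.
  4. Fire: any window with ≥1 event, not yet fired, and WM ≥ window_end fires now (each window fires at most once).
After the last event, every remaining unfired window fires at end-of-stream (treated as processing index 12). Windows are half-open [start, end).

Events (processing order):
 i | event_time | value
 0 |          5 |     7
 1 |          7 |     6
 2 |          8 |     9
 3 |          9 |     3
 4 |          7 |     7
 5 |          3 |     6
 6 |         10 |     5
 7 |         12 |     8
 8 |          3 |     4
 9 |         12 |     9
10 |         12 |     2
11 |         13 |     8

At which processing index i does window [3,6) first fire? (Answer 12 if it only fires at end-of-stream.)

2

i=0 t=5 v=7: → [3,6); WM=3
i=1 t=7 v=6: → [6,9); WM=5
i=2 t=8 v=9: → [6,9); WM=6; [3,6) fires=1
i=3 t=9 v=3: → [9,12); WM=7
i=4 t=7 v=7: → [6,9); WM=7
i=5 t=3 v=6: → [3,6); WM=7
i=6 t=10 v=5: → [9,12); WM=8
i=7 t=12 v=8: → [12,15); WM=10; [6,9) fires=3
i=8 t=3 v=4: DROP (t<10-4); WM=10
i=9 t=12 v=9: → [12,15); WM=10
i=10 t=12 v=2: → [12,15); WM=10
i=11 t=13 v=8: → [12,15); WM=11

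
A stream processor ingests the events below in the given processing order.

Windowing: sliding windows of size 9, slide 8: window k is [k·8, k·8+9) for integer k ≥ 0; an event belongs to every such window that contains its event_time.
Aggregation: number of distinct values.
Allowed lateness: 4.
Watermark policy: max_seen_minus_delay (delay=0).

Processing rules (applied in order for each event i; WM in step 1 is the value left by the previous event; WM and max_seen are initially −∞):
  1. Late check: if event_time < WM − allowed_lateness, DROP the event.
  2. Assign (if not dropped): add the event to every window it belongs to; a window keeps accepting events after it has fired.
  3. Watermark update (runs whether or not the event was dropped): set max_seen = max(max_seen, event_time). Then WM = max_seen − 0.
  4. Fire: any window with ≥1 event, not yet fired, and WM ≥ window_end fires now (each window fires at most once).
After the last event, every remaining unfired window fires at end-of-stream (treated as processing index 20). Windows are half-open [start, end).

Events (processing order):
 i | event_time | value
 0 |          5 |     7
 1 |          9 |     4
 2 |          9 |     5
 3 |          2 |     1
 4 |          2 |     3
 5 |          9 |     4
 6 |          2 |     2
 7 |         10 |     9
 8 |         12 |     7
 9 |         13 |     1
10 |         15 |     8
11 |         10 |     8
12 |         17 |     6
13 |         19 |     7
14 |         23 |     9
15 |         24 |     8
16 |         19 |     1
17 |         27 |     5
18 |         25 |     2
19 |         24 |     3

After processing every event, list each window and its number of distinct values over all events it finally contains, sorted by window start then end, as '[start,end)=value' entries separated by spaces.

[0,9)=1 [8,17)=6 [16,25)=5 [24,33)=4

i=0 t=5 v=7: → [0,9); WM=5
i=1 t=9 v=4: → [8,17); WM=9; [0,9) fires=1
i=2 t=9 v=5: → [8,17); WM=9
i=3 t=2 v=1: DROP (t<9-4); WM=9
i=4 t=2 v=3: DROP (t<9-4); WM=9
i=5 t=9 v=4: → [8,17); WM=9
i=6 t=2 v=2: DROP (t<9-4); WM=9
i=7 t=10 v=9: → [8,17); WM=10
i=8 t=12 v=7: → [8,17); WM=12
i=9 t=13 v=1: → [8,17); WM=13
i=10 t=15 v=8: → [8,17); WM=15
i=11 t=10 v=8: DROP (t<15-4); WM=15
i=12 t=17 v=6: → [16,25); WM=17; [8,17) fires=6
i=13 t=19 v=7: → [16,25); WM=19
i=14 t=23 v=9: → [16,25); WM=23
i=15 t=24 v=8: → [24,33),[16,25); WM=24
i=16 t=19 v=1: DROP (t<24-4); WM=24
i=17 t=27 v=5: → [24,33); WM=27; [16,25) fires=4
i=18 t=25 v=2: → [24,33); WM=27
i=19 t=24 v=3: → [24,33),[16,25); WM=27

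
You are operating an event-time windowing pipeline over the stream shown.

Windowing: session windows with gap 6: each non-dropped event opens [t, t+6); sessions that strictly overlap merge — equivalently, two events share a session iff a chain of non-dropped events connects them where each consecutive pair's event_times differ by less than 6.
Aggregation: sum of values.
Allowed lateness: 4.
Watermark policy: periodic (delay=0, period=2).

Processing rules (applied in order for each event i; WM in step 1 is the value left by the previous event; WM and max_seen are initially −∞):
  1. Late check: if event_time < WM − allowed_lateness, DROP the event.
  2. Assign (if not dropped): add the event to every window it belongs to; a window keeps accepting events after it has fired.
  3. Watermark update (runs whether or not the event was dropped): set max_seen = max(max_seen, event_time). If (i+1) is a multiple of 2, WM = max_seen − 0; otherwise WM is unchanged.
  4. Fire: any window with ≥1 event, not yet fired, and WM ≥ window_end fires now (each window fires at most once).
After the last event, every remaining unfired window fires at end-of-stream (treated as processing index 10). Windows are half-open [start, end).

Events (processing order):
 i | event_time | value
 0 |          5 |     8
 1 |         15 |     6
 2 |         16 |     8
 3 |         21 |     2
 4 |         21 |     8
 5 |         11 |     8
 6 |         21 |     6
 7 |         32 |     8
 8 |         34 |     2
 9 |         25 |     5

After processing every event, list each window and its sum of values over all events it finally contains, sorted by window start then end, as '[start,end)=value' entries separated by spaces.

i=0 t=5 v=8: → [5,11); WM=−∞
i=1 t=15 v=6: → [15,21); WM=15
i=2 t=16 v=8: → [15,22); WM=15
i=3 t=21 v=2: → [15,27); WM=21
i=4 t=21 v=8: → [15,27); WM=21
i=5 t=11 v=8: DROP (t<21-4); WM=21
i=6 t=21 v=6: → [15,27); WM=21
i=7 t=32 v=8: → [32,38); WM=32
i=8 t=34 v=2: → [32,40); WM=32
i=9 t=25 v=5: DROP (t<32-4); WM=34

[5,11)=8 [15,27)=30 [32,40)=10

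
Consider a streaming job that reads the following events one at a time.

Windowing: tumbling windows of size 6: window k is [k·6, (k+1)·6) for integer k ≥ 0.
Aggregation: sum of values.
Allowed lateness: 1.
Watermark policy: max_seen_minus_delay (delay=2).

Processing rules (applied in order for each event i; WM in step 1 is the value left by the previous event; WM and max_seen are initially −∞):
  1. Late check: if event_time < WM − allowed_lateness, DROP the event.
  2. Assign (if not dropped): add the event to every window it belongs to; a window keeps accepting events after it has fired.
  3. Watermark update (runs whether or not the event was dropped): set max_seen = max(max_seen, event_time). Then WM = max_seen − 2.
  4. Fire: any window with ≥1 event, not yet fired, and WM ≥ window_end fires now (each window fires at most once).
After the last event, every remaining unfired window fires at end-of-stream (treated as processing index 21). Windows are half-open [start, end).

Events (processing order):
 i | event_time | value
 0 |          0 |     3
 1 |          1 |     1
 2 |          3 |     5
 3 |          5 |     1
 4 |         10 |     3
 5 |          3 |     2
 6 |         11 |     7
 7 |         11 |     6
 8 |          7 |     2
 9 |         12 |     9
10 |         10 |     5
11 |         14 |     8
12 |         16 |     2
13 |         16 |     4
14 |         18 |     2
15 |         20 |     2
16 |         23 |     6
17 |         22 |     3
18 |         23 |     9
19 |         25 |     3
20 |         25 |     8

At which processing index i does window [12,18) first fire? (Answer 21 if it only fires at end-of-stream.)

15

i=0 t=0 v=3: → [0,6); WM=-2
i=1 t=1 v=1: → [0,6); WM=-1
i=2 t=3 v=5: → [0,6); WM=1
i=3 t=5 v=1: → [0,6); WM=3
i=4 t=10 v=3: → [6,12); WM=8; [0,6) fires=10
i=5 t=3 v=2: DROP (t<8-1); WM=8
i=6 t=11 v=7: → [6,12); WM=9
i=7 t=11 v=6: → [6,12); WM=9
i=8 t=7 v=2: DROP (t<9-1); WM=9
i=9 t=12 v=9: → [12,18); WM=10
i=10 t=10 v=5: → [6,12); WM=10
i=11 t=14 v=8: → [12,18); WM=12; [6,12) fires=21
i=12 t=16 v=2: → [12,18); WM=14
i=13 t=16 v=4: → [12,18); WM=14
i=14 t=18 v=2: → [18,24); WM=16
i=15 t=20 v=2: → [18,24); WM=18; [12,18) fires=23
i=16 t=23 v=6: → [18,24); WM=21
i=17 t=22 v=3: → [18,24); WM=21
i=18 t=23 v=9: → [18,24); WM=21
i=19 t=25 v=3: → [24,30); WM=23
i=20 t=25 v=8: → [24,30); WM=23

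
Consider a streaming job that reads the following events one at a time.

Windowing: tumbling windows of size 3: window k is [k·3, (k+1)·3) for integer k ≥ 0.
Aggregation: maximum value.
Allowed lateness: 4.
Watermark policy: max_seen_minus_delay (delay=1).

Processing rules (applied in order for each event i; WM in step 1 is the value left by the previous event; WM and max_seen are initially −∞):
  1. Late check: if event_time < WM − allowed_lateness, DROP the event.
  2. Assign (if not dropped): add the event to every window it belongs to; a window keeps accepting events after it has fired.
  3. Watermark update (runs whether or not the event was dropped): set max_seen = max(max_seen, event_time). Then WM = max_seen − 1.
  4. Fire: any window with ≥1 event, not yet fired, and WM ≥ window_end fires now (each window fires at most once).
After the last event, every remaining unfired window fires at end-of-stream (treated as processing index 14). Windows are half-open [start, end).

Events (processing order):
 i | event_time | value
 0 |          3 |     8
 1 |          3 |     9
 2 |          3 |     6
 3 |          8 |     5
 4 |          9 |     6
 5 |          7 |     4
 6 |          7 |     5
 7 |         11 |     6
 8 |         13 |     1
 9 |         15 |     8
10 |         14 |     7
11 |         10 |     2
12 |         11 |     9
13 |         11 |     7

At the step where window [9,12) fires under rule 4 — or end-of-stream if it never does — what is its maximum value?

i=0 t=3 v=8: → [3,6); WM=2
i=1 t=3 v=9: → [3,6); WM=2
i=2 t=3 v=6: → [3,6); WM=2
i=3 t=8 v=5: → [6,9); WM=7; [3,6) fires=9
i=4 t=9 v=6: → [9,12); WM=8
i=5 t=7 v=4: → [6,9); WM=8
i=6 t=7 v=5: → [6,9); WM=8
i=7 t=11 v=6: → [9,12); WM=10; [6,9) fires=5
i=8 t=13 v=1: → [12,15); WM=12; [9,12) fires=6
i=9 t=15 v=8: → [15,18); WM=14
i=10 t=14 v=7: → [12,15); WM=14
i=11 t=10 v=2: → [9,12); WM=14
i=12 t=11 v=9: → [9,12); WM=14
i=13 t=11 v=7: → [9,12); WM=14

6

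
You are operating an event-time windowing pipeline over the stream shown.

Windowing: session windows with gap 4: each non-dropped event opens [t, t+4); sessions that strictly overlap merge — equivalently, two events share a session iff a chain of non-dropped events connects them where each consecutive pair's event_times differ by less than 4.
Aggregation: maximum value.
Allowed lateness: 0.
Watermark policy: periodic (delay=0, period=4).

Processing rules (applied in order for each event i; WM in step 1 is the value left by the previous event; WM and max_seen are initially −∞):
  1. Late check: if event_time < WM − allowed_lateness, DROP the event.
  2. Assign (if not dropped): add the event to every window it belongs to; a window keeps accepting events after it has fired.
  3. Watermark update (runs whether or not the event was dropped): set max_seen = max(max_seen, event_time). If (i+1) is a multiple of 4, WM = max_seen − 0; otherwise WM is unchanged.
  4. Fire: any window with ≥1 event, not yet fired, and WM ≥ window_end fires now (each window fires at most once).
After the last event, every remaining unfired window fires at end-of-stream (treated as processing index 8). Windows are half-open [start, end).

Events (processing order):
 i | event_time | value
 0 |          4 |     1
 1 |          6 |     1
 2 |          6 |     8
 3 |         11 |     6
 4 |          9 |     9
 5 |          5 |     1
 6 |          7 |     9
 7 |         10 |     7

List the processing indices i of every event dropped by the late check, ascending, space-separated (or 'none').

4 5 6 7

i=0 t=4 v=1: → [4,8); WM=−∞
i=1 t=6 v=1: → [4,10); WM=−∞
i=2 t=6 v=8: → [4,10); WM=−∞
i=3 t=11 v=6: → [11,15); WM=11
i=4 t=9 v=9: DROP (t<11-0); WM=11
i=5 t=5 v=1: DROP (t<11-0); WM=11
i=6 t=7 v=9: DROP (t<11-0); WM=11
i=7 t=10 v=7: DROP (t<11-0); WM=11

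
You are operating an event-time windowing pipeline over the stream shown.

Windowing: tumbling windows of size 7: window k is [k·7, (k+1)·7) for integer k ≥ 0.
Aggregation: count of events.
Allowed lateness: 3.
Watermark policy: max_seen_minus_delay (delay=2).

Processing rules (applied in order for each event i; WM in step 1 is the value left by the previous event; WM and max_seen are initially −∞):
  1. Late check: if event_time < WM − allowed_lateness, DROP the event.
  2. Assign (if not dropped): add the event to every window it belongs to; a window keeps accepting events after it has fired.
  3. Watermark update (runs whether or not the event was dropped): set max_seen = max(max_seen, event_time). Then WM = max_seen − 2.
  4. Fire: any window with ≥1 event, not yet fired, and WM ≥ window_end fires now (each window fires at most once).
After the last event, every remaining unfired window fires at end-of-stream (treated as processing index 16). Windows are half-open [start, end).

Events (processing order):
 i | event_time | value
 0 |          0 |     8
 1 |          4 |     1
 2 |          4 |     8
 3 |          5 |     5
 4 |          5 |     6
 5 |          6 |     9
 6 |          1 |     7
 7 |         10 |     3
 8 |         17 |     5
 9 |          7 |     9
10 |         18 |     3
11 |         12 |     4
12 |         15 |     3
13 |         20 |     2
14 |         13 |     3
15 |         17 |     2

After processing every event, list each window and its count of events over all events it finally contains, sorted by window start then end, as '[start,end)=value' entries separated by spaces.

i=0 t=0 v=8: → [0,7); WM=-2
i=1 t=4 v=1: → [0,7); WM=2
i=2 t=4 v=8: → [0,7); WM=2
i=3 t=5 v=5: → [0,7); WM=3
i=4 t=5 v=6: → [0,7); WM=3
i=5 t=6 v=9: → [0,7); WM=4
i=6 t=1 v=7: → [0,7); WM=4
i=7 t=10 v=3: → [7,14); WM=8; [0,7) fires=7
i=8 t=17 v=5: → [14,21); WM=15; [7,14) fires=1
i=9 t=7 v=9: DROP (t<15-3); WM=15
i=10 t=18 v=3: → [14,21); WM=16
i=11 t=12 v=4: DROP (t<16-3); WM=16
i=12 t=15 v=3: → [14,21); WM=16
i=13 t=20 v=2: → [14,21); WM=18
i=14 t=13 v=3: DROP (t<18-3); WM=18
i=15 t=17 v=2: → [14,21); WM=18

[0,7)=7 [7,14)=1 [14,21)=5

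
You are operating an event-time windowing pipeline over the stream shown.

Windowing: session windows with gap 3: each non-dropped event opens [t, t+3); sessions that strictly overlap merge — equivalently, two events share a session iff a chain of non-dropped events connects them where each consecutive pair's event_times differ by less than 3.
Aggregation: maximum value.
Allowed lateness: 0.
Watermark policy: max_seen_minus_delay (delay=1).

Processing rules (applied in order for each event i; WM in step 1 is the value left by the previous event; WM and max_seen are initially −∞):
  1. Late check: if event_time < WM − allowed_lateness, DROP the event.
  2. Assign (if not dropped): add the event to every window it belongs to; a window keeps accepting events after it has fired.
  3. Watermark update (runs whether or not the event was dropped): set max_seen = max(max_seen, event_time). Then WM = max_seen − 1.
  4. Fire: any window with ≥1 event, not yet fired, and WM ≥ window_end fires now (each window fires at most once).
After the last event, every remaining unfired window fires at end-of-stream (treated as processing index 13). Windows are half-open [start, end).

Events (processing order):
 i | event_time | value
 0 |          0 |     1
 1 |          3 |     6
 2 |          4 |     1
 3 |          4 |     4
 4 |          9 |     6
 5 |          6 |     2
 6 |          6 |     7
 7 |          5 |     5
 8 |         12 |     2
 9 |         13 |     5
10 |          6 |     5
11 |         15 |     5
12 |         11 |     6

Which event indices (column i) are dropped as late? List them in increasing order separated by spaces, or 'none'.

5 6 7 10 12

i=0 t=0 v=1: → [0,3); WM=-1
i=1 t=3 v=6: → [3,6); WM=2
i=2 t=4 v=1: → [3,7); WM=3
i=3 t=4 v=4: → [3,7); WM=3
i=4 t=9 v=6: → [9,12); WM=8
i=5 t=6 v=2: DROP (t<8-0); WM=8
i=6 t=6 v=7: DROP (t<8-0); WM=8
i=7 t=5 v=5: DROP (t<8-0); WM=8
i=8 t=12 v=2: → [12,15); WM=11
i=9 t=13 v=5: → [12,16); WM=12
i=10 t=6 v=5: DROP (t<12-0); WM=12
i=11 t=15 v=5: → [12,18); WM=14
i=12 t=11 v=6: DROP (t<14-0); WM=14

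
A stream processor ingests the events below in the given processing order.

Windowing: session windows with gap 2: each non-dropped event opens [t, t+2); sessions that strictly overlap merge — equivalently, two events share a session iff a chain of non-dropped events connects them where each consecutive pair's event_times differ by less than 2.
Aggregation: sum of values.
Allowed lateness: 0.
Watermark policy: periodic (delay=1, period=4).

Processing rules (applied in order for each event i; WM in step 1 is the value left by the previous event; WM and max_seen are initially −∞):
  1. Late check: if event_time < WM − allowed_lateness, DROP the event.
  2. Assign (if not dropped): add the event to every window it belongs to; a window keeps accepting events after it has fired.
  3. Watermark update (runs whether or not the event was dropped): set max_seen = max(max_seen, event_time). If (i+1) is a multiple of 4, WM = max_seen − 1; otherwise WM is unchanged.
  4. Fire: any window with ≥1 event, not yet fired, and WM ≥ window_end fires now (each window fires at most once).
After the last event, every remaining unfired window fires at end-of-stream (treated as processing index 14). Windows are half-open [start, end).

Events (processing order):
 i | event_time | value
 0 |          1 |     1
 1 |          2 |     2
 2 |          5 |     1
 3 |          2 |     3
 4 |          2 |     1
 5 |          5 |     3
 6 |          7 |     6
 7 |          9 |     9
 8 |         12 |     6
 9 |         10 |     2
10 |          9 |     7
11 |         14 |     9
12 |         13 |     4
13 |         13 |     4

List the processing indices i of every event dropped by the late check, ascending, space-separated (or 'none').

4

i=0 t=1 v=1: → [1,3); WM=−∞
i=1 t=2 v=2: → [1,4); WM=−∞
i=2 t=5 v=1: → [5,7); WM=−∞
i=3 t=2 v=3: → [1,4); WM=4
i=4 t=2 v=1: DROP (t<4-0); WM=4
i=5 t=5 v=3: → [5,7); WM=4
i=6 t=7 v=6: → [7,9); WM=4
i=7 t=9 v=9: → [9,11); WM=8
i=8 t=12 v=6: → [12,14); WM=8
i=9 t=10 v=2: → [9,12); WM=8
i=10 t=9 v=7: → [9,12); WM=8
i=11 t=14 v=9: → [14,16); WM=13
i=12 t=13 v=4: → [12,16); WM=13
i=13 t=13 v=4: → [12,16); WM=13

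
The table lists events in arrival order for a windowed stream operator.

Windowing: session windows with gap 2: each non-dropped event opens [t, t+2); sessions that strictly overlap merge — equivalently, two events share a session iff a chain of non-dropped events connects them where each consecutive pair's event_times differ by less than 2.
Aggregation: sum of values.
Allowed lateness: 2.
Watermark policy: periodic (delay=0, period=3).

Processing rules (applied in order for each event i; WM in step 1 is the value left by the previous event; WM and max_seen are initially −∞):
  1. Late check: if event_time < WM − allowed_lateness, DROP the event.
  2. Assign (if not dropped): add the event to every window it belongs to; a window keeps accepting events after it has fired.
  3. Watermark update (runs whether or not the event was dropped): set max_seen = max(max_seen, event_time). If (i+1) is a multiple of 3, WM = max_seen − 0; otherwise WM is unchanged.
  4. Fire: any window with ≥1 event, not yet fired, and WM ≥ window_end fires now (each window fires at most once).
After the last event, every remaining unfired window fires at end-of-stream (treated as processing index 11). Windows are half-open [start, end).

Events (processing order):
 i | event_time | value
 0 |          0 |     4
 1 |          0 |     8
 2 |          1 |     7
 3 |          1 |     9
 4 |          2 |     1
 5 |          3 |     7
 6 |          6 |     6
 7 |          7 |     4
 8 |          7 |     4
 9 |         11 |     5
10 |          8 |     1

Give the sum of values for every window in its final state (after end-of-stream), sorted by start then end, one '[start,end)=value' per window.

i=0 t=0 v=4: → [0,2); WM=−∞
i=1 t=0 v=8: → [0,2); WM=−∞
i=2 t=1 v=7: → [0,3); WM=1
i=3 t=1 v=9: → [0,3); WM=1
i=4 t=2 v=1: → [0,4); WM=1
i=5 t=3 v=7: → [0,5); WM=3
i=6 t=6 v=6: → [6,8); WM=3
i=7 t=7 v=4: → [6,9); WM=3
i=8 t=7 v=4: → [6,9); WM=7
i=9 t=11 v=5: → [11,13); WM=7
i=10 t=8 v=1: → [6,10); WM=7

[0,5)=36 [6,10)=15 [11,13)=5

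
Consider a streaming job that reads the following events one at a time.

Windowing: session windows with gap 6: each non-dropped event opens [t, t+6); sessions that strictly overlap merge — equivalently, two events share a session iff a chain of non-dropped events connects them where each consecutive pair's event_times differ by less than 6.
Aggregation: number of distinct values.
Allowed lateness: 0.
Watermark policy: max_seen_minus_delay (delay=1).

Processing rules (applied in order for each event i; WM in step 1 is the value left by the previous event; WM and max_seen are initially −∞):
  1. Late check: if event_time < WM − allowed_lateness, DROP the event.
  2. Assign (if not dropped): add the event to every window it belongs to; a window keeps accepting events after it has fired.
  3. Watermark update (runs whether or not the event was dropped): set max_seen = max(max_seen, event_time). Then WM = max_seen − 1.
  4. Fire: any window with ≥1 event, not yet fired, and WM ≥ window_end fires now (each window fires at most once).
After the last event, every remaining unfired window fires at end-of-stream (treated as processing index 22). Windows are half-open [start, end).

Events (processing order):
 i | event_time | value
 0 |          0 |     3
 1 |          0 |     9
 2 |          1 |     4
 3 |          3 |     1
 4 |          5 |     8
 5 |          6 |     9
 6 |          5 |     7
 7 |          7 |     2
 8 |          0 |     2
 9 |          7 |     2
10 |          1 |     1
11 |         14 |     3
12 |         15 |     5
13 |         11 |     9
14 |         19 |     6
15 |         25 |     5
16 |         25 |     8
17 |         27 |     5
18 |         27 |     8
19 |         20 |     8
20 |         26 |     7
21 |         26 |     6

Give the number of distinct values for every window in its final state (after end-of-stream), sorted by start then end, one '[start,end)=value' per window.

[0,13)=7 [14,25)=3 [25,33)=4

i=0 t=0 v=3: → [0,6); WM=-1
i=1 t=0 v=9: → [0,6); WM=-1
i=2 t=1 v=4: → [0,7); WM=0
i=3 t=3 v=1: → [0,9); WM=2
i=4 t=5 v=8: → [0,11); WM=4
i=5 t=6 v=9: → [0,12); WM=5
i=6 t=5 v=7: → [0,12); WM=5
i=7 t=7 v=2: → [0,13); WM=6
i=8 t=0 v=2: DROP (t<6-0); WM=6
i=9 t=7 v=2: → [0,13); WM=6
i=10 t=1 v=1: DROP (t<6-0); WM=6
i=11 t=14 v=3: → [14,20); WM=13
i=12 t=15 v=5: → [14,21); WM=14
i=13 t=11 v=9: DROP (t<14-0); WM=14
i=14 t=19 v=6: → [14,25); WM=18
i=15 t=25 v=5: → [25,31); WM=24
i=16 t=25 v=8: → [25,31); WM=24
i=17 t=27 v=5: → [25,33); WM=26
i=18 t=27 v=8: → [25,33); WM=26
i=19 t=20 v=8: DROP (t<26-0); WM=26
i=20 t=26 v=7: → [25,33); WM=26
i=21 t=26 v=6: → [25,33); WM=26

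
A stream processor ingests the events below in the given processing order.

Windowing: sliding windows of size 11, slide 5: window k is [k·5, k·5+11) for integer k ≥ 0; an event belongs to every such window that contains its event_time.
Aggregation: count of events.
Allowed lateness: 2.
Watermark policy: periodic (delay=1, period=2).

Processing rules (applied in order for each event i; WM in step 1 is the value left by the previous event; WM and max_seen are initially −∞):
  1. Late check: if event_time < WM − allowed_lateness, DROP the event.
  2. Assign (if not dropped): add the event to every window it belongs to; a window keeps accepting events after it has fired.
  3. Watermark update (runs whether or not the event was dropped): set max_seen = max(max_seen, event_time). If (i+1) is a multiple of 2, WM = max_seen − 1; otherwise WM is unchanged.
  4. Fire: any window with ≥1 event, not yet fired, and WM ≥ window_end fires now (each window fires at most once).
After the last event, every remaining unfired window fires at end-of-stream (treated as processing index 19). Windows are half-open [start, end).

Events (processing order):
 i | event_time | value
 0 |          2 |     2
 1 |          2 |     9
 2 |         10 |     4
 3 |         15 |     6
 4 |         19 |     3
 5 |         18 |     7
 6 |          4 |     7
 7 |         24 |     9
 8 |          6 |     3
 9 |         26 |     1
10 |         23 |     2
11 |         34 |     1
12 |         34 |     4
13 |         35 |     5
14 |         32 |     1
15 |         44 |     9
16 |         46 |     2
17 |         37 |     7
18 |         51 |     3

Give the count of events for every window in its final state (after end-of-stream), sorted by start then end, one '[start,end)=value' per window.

[0,11)=3 [5,16)=2 [10,21)=4 [15,26)=5 [20,31)=3 [25,36)=5 [30,41)=4 [35,46)=2 [40,51)=2 [45,56)=2 [50,61)=1

i=0 t=2 v=2: → [0,11); WM=−∞
i=1 t=2 v=9: → [0,11); WM=1
i=2 t=10 v=4: → [10,21),[5,16),[0,11); WM=1
i=3 t=15 v=6: → [15,26),[10,21),[5,16); WM=14; [0,11) fires=3
i=4 t=19 v=3: → [15,26),[10,21); WM=14
i=5 t=18 v=7: → [15,26),[10,21); WM=18; [5,16) fires=2
i=6 t=4 v=7: DROP (t<18-2); WM=18
i=7 t=24 v=9: → [20,31),[15,26); WM=23; [10,21) fires=4
i=8 t=6 v=3: DROP (t<23-2); WM=23
i=9 t=26 v=1: → [25,36),[20,31); WM=25
i=10 t=23 v=2: → [20,31),[15,26); WM=25
i=11 t=34 v=1: → [30,41),[25,36); WM=33; [15,26) fires=5 [20,31) fires=3
i=12 t=34 v=4: → [30,41),[25,36); WM=33
i=13 t=35 v=5: → [35,46),[30,41),[25,36); WM=34
i=14 t=32 v=1: → [30,41),[25,36); WM=34
i=15 t=44 v=9: → [40,51),[35,46); WM=43; [25,36) fires=5 [30,41) fires=4
i=16 t=46 v=2: → [45,56),[40,51); WM=43
i=17 t=37 v=7: DROP (t<43-2); WM=45
i=18 t=51 v=3: → [50,61),[45,56); WM=45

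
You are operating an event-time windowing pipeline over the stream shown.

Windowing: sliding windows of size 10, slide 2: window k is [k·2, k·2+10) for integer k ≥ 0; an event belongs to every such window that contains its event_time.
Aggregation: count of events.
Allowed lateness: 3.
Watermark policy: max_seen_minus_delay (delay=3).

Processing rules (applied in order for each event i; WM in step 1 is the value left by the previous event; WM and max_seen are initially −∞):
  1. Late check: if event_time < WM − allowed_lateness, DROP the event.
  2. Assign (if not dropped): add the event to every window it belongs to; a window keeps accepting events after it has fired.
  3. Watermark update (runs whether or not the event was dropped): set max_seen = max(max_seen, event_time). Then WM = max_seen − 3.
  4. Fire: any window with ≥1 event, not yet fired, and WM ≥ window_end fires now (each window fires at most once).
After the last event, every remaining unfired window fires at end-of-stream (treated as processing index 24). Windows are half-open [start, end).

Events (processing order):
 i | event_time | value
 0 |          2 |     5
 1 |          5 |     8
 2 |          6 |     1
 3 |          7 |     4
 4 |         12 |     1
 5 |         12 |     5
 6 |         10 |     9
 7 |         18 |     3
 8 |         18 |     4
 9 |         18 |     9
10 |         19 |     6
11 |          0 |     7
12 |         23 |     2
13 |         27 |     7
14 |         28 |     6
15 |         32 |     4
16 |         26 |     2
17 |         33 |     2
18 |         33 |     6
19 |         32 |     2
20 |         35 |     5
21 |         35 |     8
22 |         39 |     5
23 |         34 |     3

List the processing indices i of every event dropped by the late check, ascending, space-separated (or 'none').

i=0 t=2 v=5: → [2,12),[0,10); WM=-1
i=1 t=5 v=8: → [4,14),[2,12),[0,10); WM=2
i=2 t=6 v=1: → [6,16),[4,14),[2,12),[0,10); WM=3
i=3 t=7 v=4: → [6,16),[4,14),[2,12),[0,10); WM=4
i=4 t=12 v=1: → [12,22),[10,20),[8,18),[6,16),[4,14); WM=9
i=5 t=12 v=5: → [12,22),[10,20),[8,18),[6,16),[4,14); WM=9
i=6 t=10 v=9: → [10,20),[8,18),[6,16),[4,14),[2,12); WM=9
i=7 t=18 v=3: → [18,28),[16,26),[14,24),[12,22),[10,20); WM=15; [0,10) fires=4 [2,12) fires=5 [4,14) fires=6
i=8 t=18 v=4: → [18,28),[16,26),[14,24),[12,22),[10,20); WM=15
i=9 t=18 v=9: → [18,28),[16,26),[14,24),[12,22),[10,20); WM=15
i=10 t=19 v=6: → [18,28),[16,26),[14,24),[12,22),[10,20); WM=16; [6,16) fires=5
i=11 t=0 v=7: DROP (t<16-3); WM=16
i=12 t=23 v=2: → [22,32),[20,30),[18,28),[16,26),[14,24); WM=20; [8,18) fires=3 [10,20) fires=7
i=13 t=27 v=7: → [26,36),[24,34),[22,32),[20,30),[18,28); WM=24; [12,22) fires=6 [14,24) fires=5
i=14 t=28 v=6: → [28,38),[26,36),[24,34),[22,32),[20,30); WM=25
i=15 t=32 v=4: → [32,42),[30,40),[28,38),[26,36),[24,34); WM=29; [16,26) fires=5 [18,28) fires=6
i=16 t=26 v=2: → [26,36),[24,34),[22,32),[20,30),[18,28); WM=29
i=17 t=33 v=2: → [32,42),[30,40),[28,38),[26,36),[24,34); WM=30; [20,30) fires=4
i=18 t=33 v=6: → [32,42),[30,40),[28,38),[26,36),[24,34); WM=30
i=19 t=32 v=2: → [32,42),[30,40),[28,38),[26,36),[24,34); WM=30
i=20 t=35 v=5: → [34,44),[32,42),[30,40),[28,38),[26,36); WM=32; [22,32) fires=4
i=21 t=35 v=8: → [34,44),[32,42),[30,40),[28,38),[26,36); WM=32
i=22 t=39 v=5: → [38,48),[36,46),[34,44),[32,42),[30,40); WM=36; [24,34) fires=7 [26,36) fires=9
i=23 t=34 v=3: → [34,44),[32,42),[30,40),[28,38),[26,36); WM=36

11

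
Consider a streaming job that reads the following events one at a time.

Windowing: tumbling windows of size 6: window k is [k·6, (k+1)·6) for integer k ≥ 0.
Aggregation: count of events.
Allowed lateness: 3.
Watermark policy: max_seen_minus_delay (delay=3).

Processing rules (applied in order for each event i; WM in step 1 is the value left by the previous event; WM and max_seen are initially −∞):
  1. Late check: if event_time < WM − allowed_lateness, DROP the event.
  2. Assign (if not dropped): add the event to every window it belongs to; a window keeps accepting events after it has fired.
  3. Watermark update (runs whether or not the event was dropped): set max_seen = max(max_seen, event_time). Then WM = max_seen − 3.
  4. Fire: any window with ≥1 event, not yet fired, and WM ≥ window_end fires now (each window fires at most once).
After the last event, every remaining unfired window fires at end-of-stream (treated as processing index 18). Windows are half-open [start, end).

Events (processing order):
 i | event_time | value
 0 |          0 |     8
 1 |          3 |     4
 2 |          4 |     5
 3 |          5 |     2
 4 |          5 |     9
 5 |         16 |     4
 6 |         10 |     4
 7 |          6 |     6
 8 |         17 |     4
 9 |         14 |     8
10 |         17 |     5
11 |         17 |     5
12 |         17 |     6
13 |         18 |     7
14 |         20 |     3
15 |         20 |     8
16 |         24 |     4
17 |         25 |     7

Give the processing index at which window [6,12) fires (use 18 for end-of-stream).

6

i=0 t=0 v=8: → [0,6); WM=-3
i=1 t=3 v=4: → [0,6); WM=0
i=2 t=4 v=5: → [0,6); WM=1
i=3 t=5 v=2: → [0,6); WM=2
i=4 t=5 v=9: → [0,6); WM=2
i=5 t=16 v=4: → [12,18); WM=13; [0,6) fires=5
i=6 t=10 v=4: → [6,12); WM=13; [6,12) fires=1
i=7 t=6 v=6: DROP (t<13-3); WM=13
i=8 t=17 v=4: → [12,18); WM=14
i=9 t=14 v=8: → [12,18); WM=14
i=10 t=17 v=5: → [12,18); WM=14
i=11 t=17 v=5: → [12,18); WM=14
i=12 t=17 v=6: → [12,18); WM=14
i=13 t=18 v=7: → [18,24); WM=15
i=14 t=20 v=3: → [18,24); WM=17
i=15 t=20 v=8: → [18,24); WM=17
i=16 t=24 v=4: → [24,30); WM=21; [12,18) fires=6
i=17 t=25 v=7: → [24,30); WM=22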